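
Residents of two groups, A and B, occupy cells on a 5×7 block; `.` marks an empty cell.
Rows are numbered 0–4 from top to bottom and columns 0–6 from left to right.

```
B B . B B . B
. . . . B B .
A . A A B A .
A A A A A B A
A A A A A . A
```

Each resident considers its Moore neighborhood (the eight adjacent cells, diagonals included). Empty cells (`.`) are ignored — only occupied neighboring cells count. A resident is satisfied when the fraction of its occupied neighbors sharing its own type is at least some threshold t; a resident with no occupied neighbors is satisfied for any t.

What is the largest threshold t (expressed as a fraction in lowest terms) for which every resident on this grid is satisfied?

1/6

(0,0)B 1/1
(0,1)B 1/1
(0,3)B 2/2
(0,4)B 3/3
(0,6)B 1/1
(1,4)B 4/6
(1,5)B 4/5
(2,0)A 2/2
(2,2)A 4/4
(2,3)A 4/6
(2,4)B 3/7
(2,5)A 2/6
(3,0)A 4/4
(3,1)A 7/7
(3,2)A 7/7
(3,3)A 7/8
(3,4)A 5/7
(3,5)B 1/6
(3,6)A 2/3
(4,0)A 3/3
(4,1)A 5/5
(4,2)A 5/5
(4,3)A 5/5
(4,4)A 3/4
(4,6)A 1/2
The smallest same-type fraction is 1/6 at (3,5), which reduces to 1/6. Any threshold above that leaves this resident unsatisfied.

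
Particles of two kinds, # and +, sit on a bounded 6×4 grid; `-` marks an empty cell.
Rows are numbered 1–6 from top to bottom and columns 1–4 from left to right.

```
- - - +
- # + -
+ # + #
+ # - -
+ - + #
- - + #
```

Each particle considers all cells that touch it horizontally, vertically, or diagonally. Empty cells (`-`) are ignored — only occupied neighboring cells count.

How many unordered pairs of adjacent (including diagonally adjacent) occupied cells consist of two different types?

18

Scan each occupied cell's neighbors to the right and below (and the two forward diagonals) so each pair is counted once.
Row 1: +(1,4)–+(2,3)=  → 0/1 unlike.
Row 2: #(2,2)–+(2,3)≠ #(2,2)–#(3,2)= #(2,2)–+(3,3)≠ #(2,2)–+(3,1)≠ +(2,3)–+(3,3)= +(2,3)–#(3,4)≠ +(2,3)–#(3,2)≠  → 5/7 unlike.
Row 3: +(3,1)–#(3,2)≠ +(3,1)–+(4,1)= +(3,1)–#(4,2)≠ #(3,2)–+(3,3)≠ #(3,2)–#(4,2)= #(3,2)–+(4,1)≠ +(3,3)–#(3,4)≠ +(3,3)–#(4,2)≠  → 6/8 unlike.
Row 4: +(4,1)–#(4,2)≠ +(4,1)–+(5,1)= #(4,2)–+(5,3)≠ #(4,2)–+(5,1)≠  → 3/4 unlike.
Row 5: +(5,3)–#(5,4)≠ +(5,3)–+(6,3)= +(5,3)–#(6,4)≠ #(5,4)–#(6,4)= #(5,4)–+(6,3)≠  → 3/5 unlike.
Row 6: +(6,3)–#(6,4)≠  → 1/1 unlike.
Total adjacent occupied pairs: 26; unlike-type pairs: 18.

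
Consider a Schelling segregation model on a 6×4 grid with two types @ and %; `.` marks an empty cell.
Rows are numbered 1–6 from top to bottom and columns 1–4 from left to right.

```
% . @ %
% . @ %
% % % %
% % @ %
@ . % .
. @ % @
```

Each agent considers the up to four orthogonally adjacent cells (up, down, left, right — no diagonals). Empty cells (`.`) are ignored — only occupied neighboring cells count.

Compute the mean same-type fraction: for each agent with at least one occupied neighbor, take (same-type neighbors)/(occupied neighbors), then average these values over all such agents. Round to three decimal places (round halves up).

0.535

Row 1: (1,1)% 1/1 · (1,3)@ 1/2 · (1,4)% 1/2
Row 2: (2,1)% 2/2 · (2,3)@ 1/3 · (2,4)% 2/3
Row 3: (3,1)% 3/3 · (3,2)% 3/3 · (3,3)% 2/4 · (3,4)% 3/3
Row 4: (4,1)% 2/3 · (4,2)% 2/3 · (4,3)@ 0/4 · (4,4)% 1/2
Row 5: (5,1)@ 0/1 · (5,3)% 1/2
Row 6: (6,2)@ 0/1 · (6,3)% 1/3 · (6,4)@ 0/1
Sum over 19 agents: 1/1 + 1/2 + 1/2 + 2/2 + 1/3 + 2/3 + 3/3 + 3/3 + 2/4 + 3/3 + 2/3 + 2/3 + 0/4 + 1/2 + 0/1 + 1/2 + 0/1 + 1/3 + 0/1 = 61/6; mean = 61/6 ÷ 19 = 61/114 = 0.535087… → 0.535.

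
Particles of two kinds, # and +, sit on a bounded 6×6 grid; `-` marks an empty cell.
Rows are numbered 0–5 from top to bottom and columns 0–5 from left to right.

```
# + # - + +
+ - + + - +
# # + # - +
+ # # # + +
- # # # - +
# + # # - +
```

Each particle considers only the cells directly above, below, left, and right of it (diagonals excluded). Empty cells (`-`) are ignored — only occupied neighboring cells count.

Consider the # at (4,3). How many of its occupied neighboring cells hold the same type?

Occupied neighbors of (4,3): (3,3)=#, (5,3)=#, (4,2)=#.
Same type (#): 3 of 3.

3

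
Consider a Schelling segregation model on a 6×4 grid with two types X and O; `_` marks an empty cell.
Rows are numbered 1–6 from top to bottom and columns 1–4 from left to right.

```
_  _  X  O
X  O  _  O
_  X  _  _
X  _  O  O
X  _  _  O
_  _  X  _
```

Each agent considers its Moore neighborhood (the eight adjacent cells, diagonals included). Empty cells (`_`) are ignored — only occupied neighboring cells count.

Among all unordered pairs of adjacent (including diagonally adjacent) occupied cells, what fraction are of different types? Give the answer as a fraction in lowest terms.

1/2

Scan each occupied cell's neighbors to the right and below (and the two forward diagonals) so each pair is counted once.
From row 1: 3 unlike of 4 pairs (running 3/4).
From row 2: 2 unlike of 3 pairs (running 5/7).
From row 3: 1 unlike of 2 pairs (running 6/9).
From row 4: 0 unlike of 4 pairs (running 6/13).
From row 5: 1 unlike of 1 pairs (running 7/14).
Total adjacent occupied pairs: 14; unlike-type pairs: 7.
7/14 reduces to 1/2.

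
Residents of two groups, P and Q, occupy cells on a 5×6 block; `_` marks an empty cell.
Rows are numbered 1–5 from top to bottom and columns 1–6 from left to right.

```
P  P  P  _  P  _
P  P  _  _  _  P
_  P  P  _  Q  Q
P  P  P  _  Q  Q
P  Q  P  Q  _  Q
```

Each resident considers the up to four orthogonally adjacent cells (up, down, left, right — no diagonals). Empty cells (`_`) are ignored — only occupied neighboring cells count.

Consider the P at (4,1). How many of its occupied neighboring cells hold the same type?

2

Occupied neighbors of (4,1): (5,1)=P, (4,2)=P.
Same type (P): 2 of 2.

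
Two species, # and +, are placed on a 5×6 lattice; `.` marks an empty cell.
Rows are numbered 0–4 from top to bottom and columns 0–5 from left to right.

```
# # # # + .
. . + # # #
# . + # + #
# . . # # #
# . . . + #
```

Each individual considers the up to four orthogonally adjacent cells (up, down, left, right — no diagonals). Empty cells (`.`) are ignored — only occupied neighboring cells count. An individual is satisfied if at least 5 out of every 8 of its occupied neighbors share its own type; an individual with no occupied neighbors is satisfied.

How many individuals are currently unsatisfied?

Row 0: (0,0)# 1/1 ✓ · (0,1)# 2/2 ✓ · (0,2)# 2/3 ✓ · (0,3)# 2/3 ✓ · (0,4)+ 0/2 ✗
Row 1: (1,2)+ 1/3 ✗ · (1,3)# 3/4 ✓ · (1,4)# 2/4 ✗ · (1,5)# 2/2 ✓
Row 2: (2,0)# 1/1 ✓ · (2,2)+ 1/2 ✗ · (2,3)# 2/4 ✗ · (2,4)+ 0/4 ✗ · (2,5)# 2/3 ✓
Row 3: (3,0)# 2/2 ✓ · (3,3)# 2/2 ✓ · (3,4)# 2/4 ✗ · (3,5)# 3/3 ✓
Row 4: (4,0)# 1/1 ✓ · (4,4)+ 0/2 ✗ · (4,5)# 1/2 ✗
Unsatisfied: (0,4), (1,2), (1,4), (2,2), (2,3), (2,4), (3,4), (4,4), (4,5) — 9 in total.

9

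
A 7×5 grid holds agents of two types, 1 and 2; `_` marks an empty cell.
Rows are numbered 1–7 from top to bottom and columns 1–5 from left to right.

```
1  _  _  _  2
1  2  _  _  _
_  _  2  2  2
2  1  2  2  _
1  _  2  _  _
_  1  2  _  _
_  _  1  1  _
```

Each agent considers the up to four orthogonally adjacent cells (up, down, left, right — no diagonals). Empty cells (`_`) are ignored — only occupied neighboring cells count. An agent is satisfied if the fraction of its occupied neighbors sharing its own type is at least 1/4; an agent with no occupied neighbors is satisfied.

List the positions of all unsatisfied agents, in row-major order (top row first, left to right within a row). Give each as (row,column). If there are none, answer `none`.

(2,2), (4,1), (4,2), (5,1), (6,2)

Row 1: (1,1)1 1/1 ok · (1,5)2 0/0 ok
Row 2: (2,1)1 1/2 ok · (2,2)2 0/1 unhappy
Row 3: (3,3)2 2/2 ok · (3,4)2 3/3 ok · (3,5)2 1/1 ok
Row 4: (4,1)2 0/2 unhappy · (4,2)1 0/2 unhappy · (4,3)2 3/4 ok · (4,4)2 2/2 ok
Row 5: (5,1)1 0/1 unhappy · (5,3)2 2/2 ok
Row 6: (6,2)1 0/1 unhappy · (6,3)2 1/3 ok
Row 7: (7,3)1 1/2 ok · (7,4)1 1/1 ok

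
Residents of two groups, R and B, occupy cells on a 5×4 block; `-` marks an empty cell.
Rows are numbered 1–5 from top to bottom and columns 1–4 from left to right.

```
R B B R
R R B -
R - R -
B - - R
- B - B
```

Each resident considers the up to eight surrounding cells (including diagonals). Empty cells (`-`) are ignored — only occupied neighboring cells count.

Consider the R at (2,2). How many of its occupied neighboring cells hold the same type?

Occupied neighbors of (2,2): (1,1)=R, (1,2)=B, (1,3)=B, (2,1)=R, (2,3)=B, (3,1)=R, (3,3)=R.
Same type (R): 4 of 7.

4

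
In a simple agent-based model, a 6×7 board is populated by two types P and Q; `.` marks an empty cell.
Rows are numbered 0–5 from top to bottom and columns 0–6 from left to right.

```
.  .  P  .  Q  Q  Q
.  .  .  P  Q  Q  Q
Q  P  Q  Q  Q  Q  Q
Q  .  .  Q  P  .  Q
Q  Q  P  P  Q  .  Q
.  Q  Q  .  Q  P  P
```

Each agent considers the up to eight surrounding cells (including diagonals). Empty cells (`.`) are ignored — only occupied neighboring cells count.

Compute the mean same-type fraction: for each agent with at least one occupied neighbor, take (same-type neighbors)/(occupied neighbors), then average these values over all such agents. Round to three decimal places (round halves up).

0.630

Row 0: (0,2)P 1/1 · (0,4)Q 3/4 · (0,5)Q 5/5 · (0,6)Q 3/3
Row 1: (1,3)P 1/6 · (1,4)Q 6/7 · (1,5)Q 8/8 · (1,6)Q 5/5
Row 2: (2,0)Q 1/2 · (2,1)P 0/3 · (2,2)Q 2/4 · (2,3)Q 4/6 · (2,4)Q 5/7 · (2,5)Q 6/7 · (2,6)Q 4/4
Row 3: (3,0)Q 3/4 · (3,3)Q 4/7 · (3,4)P 1/6 · (3,6)Q 3/3
Row 4: (4,0)Q 3/3 · (4,1)Q 4/5 · (4,2)P 1/5 · (4,3)P 2/6 · (4,4)Q 2/5 · (4,6)Q 1/3
Row 5: (5,1)Q 3/4 · (5,2)Q 2/4 · (5,4)Q 1/3 · (5,5)P 1/4 · (5,6)P 1/2
Sum over 30 agents: 1/1 + 3/4 + 5/5 + 3/3 + 1/6 + 6/7 + 8/8 + 5/5 + 1/2 + 0/3 + 2/4 + 4/6 + 5/7 + 6/7 + 4/4 + 3/4 + 4/7 + 1/6 + 3/3 + 3/3 + 4/5 + 1/5 + 2/6 + 2/5 + 1/3 + 3/4 + 2/4 + 1/3 + 1/4 + 1/2 = 189/10; mean = 189/10 ÷ 30 = 63/100 = 0.63 → 0.630.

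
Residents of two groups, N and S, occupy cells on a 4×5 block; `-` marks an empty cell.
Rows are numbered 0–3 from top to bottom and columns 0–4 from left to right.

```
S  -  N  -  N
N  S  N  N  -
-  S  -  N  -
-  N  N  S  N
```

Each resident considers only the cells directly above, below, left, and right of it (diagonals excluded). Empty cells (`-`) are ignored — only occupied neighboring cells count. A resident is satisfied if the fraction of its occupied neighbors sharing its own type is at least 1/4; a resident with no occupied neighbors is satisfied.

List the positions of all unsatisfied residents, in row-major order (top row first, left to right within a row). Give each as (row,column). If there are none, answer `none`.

Row 0: (0,0)S 0/1 unhappy · (0,2)N 1/1 ok · (0,4)N 0/0 ok
Row 1: (1,0)N 0/2 unhappy · (1,1)S 1/3 ok · (1,2)N 2/3 ok · (1,3)N 2/2 ok
Row 2: (2,1)S 1/2 ok · (2,3)N 1/2 ok
Row 3: (3,1)N 1/2 ok · (3,2)N 1/2 ok · (3,3)S 0/3 unhappy · (3,4)N 0/1 unhappy

(0,0), (1,0), (3,3), (3,4)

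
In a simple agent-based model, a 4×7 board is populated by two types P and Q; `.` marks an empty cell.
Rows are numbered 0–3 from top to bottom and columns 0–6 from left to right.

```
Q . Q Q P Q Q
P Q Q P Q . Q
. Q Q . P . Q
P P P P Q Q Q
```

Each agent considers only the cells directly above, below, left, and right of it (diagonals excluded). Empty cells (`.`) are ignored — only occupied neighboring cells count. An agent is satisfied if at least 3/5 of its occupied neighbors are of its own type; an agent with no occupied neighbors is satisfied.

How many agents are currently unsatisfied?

10

(0,0)Q 0/1 ✗
(0,2)Q 2/2 ✓
(0,3)Q 1/3 ✗
(0,4)P 0/3 ✗
(0,5)Q 1/2 ✗
(0,6)Q 2/2 ✓
(1,0)P 0/2 ✗
(1,1)Q 2/3 ✓
(1,2)Q 3/4 ✓
(1,3)P 0/3 ✗
(1,4)Q 0/3 ✗
(1,6)Q 2/2 ✓
(2,1)Q 2/3 ✓
(2,2)Q 2/3 ✓
(2,4)P 0/2 ✗
(2,6)Q 2/2 ✓
(3,0)P 1/1 ✓
(3,1)P 2/3 ✓
(3,2)P 2/3 ✓
(3,3)P 1/2 ✗
(3,4)Q 1/3 ✗
(3,5)Q 2/2 ✓
(3,6)Q 2/2 ✓
Unsatisfied: (0,0), (0,3), (0,4), (0,5), (1,0), (1,3), (1,4), (2,4), (3,3), (3,4) — 10 in total.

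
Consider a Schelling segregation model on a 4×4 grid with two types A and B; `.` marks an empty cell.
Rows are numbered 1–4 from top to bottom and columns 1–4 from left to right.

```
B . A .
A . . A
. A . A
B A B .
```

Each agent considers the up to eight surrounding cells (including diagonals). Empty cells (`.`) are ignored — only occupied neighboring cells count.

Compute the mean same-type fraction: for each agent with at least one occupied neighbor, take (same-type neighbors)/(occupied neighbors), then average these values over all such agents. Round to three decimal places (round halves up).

0.426

Row 1: (1,1)B 0/1 · (1,3)A 1/1
Row 2: (2,1)A 1/2 · (2,4)A 2/2
Row 3: (3,2)A 2/4 · (3,4)A 1/2
Row 4: (4,1)B 0/2 · (4,2)A 1/3 · (4,3)B 0/3
Sum over 9 agents: 0/1 + 1/1 + 1/2 + 2/2 + 2/4 + 1/2 + 0/2 + 1/3 + 0/3 = 23/6; mean = 23/6 ÷ 9 = 23/54 = 0.425925… → 0.426.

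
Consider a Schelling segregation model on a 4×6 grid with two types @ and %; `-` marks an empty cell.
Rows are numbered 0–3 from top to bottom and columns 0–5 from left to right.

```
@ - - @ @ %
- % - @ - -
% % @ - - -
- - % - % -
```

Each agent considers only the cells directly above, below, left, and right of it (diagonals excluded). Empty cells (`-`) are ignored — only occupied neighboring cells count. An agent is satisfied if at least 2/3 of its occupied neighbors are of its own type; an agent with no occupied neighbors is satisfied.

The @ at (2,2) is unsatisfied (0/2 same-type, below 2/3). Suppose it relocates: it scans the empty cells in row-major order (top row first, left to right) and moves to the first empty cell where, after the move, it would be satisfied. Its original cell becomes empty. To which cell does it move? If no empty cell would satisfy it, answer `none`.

(0,2)

Vacating (2,2). Empty cells in order:
  (0,1): 1/2 same-type → still unsatisfied.
  (0,2): 1/1 same-type → satisfied — stop here.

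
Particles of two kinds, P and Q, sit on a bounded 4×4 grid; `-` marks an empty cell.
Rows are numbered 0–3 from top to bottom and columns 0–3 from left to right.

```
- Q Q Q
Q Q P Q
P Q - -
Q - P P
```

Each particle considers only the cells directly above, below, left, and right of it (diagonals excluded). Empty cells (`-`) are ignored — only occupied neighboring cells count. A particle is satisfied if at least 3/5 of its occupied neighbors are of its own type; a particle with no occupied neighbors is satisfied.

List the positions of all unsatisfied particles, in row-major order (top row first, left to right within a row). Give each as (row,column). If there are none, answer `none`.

(1,0), (1,2), (1,3), (2,0), (2,1), (3,0)

(0,1)Q 2/2 ok
(0,2)Q 2/3 ok
(0,3)Q 2/2 ok
(1,0)Q 1/2 unhappy
(1,1)Q 3/4 ok
(1,2)P 0/3 unhappy
(1,3)Q 1/2 unhappy
(2,0)P 0/3 unhappy
(2,1)Q 1/2 unhappy
(3,0)Q 0/1 unhappy
(3,2)P 1/1 ok
(3,3)P 1/1 ok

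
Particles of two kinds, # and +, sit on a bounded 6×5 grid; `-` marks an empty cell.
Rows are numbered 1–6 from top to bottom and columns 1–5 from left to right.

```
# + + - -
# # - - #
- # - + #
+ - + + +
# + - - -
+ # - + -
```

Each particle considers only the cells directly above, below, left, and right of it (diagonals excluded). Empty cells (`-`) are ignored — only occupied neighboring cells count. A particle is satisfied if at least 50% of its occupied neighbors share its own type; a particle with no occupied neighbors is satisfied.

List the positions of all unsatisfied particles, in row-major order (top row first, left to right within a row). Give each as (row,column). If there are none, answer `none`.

Row 1: (1,1)# 1/2 ok · (1,2)+ 1/3 unhappy · (1,3)+ 1/1 ok
Row 2: (2,1)# 2/2 ok · (2,2)# 2/3 ok · (2,5)# 1/1 ok
Row 3: (3,2)# 1/1 ok · (3,4)+ 1/2 ok · (3,5)# 1/3 unhappy
Row 4: (4,1)+ 0/1 unhappy · (4,3)+ 1/1 ok · (4,4)+ 3/3 ok · (4,5)+ 1/2 ok
Row 5: (5,1)# 0/3 unhappy · (5,2)+ 0/2 unhappy
Row 6: (6,1)+ 0/2 unhappy · (6,2)# 0/2 unhappy · (6,4)+ 0/0 ok

(1,2), (3,5), (4,1), (5,1), (5,2), (6,1), (6,2)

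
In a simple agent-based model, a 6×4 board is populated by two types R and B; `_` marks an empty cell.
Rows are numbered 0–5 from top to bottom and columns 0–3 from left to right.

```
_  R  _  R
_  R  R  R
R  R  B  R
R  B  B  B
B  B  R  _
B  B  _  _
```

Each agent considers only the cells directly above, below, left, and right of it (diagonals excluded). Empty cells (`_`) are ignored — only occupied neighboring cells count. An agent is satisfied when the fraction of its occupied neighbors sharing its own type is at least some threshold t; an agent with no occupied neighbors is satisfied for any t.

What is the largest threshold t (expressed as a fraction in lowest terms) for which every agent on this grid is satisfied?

(0,1)R 1/1
(0,3)R 1/1
(1,1)R 3/3
(1,2)R 2/3
(1,3)R 3/3
(2,0)R 2/2
(2,1)R 2/4
(2,2)B 1/4
(2,3)R 1/3
(3,0)R 1/3
(3,1)B 2/4
(3,2)B 3/4
(3,3)B 1/2
(4,0)B 2/3
(4,1)B 3/4
(4,2)R 0/2
(5,0)B 2/2
(5,1)B 2/2
The smallest same-type fraction is 0/2 at (4,2), which reduces to 0/1. Any threshold above that leaves this agent unsatisfied.

0/1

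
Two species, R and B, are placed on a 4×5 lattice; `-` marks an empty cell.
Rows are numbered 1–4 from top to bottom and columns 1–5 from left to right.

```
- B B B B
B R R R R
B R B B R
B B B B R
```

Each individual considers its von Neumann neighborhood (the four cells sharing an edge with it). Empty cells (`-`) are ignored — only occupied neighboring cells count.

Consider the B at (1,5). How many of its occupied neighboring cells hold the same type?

1

Occupied neighbors of (1,5): (2,5)=R, (1,4)=B.
Same type (B): 1 of 2.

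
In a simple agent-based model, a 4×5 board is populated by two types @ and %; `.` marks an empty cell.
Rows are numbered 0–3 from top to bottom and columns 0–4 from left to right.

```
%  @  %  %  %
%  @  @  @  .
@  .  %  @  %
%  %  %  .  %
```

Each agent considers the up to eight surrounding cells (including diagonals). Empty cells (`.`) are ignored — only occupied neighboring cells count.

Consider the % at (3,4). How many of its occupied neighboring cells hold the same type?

Occupied neighbors of (3,4): (2,3)=@, (2,4)=%.
Same type (%): 1 of 2.

1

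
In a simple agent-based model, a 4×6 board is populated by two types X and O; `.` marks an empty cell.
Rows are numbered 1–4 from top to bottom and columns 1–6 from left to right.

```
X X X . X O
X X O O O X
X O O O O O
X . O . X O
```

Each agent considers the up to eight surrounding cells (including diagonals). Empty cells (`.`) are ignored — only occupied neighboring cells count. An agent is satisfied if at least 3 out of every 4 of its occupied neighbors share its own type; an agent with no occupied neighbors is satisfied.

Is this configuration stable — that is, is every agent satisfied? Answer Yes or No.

No

(1,1)X 3/3 ok
(1,2)X 4/5 ok
(1,3)X 2/4 unhappy
(1,5)X 1/4 unhappy
(1,6)O 1/3 unhappy
(2,1)X 4/5 ok
(2,2)X 5/8 unhappy
(2,3)O 4/7 unhappy
(2,4)O 5/7 unhappy
(2,5)O 5/7 unhappy
(2,6)X 1/5 unhappy
(3,1)X 3/4 ok
(3,2)O 3/7 unhappy
(3,3)O 5/6 ok
(3,4)O 6/7 ok
(3,5)O 5/7 unhappy
(3,6)O 3/5 unhappy
(4,1)X 1/2 unhappy
(4,3)O 3/3 ok
(4,5)X 0/4 unhappy
(4,6)O 2/3 unhappy
For instance (1,3) has only 2/4 same-type neighbors, below 3/4.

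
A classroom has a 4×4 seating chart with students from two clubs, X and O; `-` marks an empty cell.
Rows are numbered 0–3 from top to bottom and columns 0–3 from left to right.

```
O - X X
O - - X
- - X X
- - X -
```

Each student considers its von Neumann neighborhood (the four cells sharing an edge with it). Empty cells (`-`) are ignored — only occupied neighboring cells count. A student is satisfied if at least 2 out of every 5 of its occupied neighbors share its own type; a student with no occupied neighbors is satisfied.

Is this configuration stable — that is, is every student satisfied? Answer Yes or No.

Row 0: (0,0)O 1/1 satisfied · (0,2)X 1/1 satisfied · (0,3)X 2/2 satisfied
Row 1: (1,0)O 1/1 satisfied · (1,3)X 2/2 satisfied
Row 2: (2,2)X 2/2 satisfied · (2,3)X 2/2 satisfied
Row 3: (3,2)X 1/1 satisfied
All meet the threshold, so the configuration is stable.

Yes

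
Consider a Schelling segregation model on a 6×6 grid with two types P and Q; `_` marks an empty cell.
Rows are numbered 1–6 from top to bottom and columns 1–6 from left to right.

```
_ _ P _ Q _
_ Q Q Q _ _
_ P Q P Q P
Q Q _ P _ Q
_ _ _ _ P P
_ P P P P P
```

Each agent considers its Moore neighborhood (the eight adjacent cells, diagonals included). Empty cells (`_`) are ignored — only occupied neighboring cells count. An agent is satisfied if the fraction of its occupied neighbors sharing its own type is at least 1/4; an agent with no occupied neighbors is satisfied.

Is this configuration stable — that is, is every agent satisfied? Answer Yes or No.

No

(1,3)P 0/3 not
(1,5)Q 1/1 satisfied
(2,2)Q 2/4 satisfied
(2,3)Q 3/6 satisfied
(2,4)Q 4/6 satisfied
(3,2)P 0/5 not
(3,3)Q 4/7 satisfied
(3,4)P 1/5 not
(3,5)Q 2/5 satisfied
(3,6)P 0/2 not
(4,1)Q 1/2 satisfied
(4,2)Q 2/3 satisfied
(4,4)P 2/4 satisfied
(4,6)Q 1/4 satisfied
(5,5)P 5/6 satisfied
(5,6)P 3/4 satisfied
(6,2)P 1/1 satisfied
(6,3)P 2/2 satisfied
(6,4)P 3/3 satisfied
(6,5)P 4/4 satisfied
(6,6)P 3/3 satisfied
For instance (1,3) has only 0/3 same-type neighbors, below 1/4.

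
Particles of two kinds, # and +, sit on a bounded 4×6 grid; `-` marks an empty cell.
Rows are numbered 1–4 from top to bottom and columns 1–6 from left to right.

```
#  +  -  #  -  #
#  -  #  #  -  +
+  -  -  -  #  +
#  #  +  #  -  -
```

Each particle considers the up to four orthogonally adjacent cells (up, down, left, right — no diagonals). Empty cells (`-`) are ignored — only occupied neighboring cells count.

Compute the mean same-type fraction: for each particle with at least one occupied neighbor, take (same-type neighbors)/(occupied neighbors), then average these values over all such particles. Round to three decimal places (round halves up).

0.400

(1,1)# 1/2
(1,2)+ 0/1
(1,4)# 1/1
(1,6)# 0/1
(2,1)# 1/2
(2,3)# 1/1
(2,4)# 2/2
(2,6)+ 1/2
(3,1)+ 0/2
(3,5)# 0/1
(3,6)+ 1/2
(4,1)# 1/2
(4,2)# 1/2
(4,3)+ 0/2
(4,4)# 0/1
Sum over 15 particles: 1/2 + 0/1 + 1/1 + 0/1 + 1/2 + 1/1 + 2/2 + 1/2 + 0/2 + 0/1 + 1/2 + 1/2 + 1/2 + 0/2 + 0/1 = 6; mean = 6 ÷ 15 = 2/5 = 0.4 → 0.400.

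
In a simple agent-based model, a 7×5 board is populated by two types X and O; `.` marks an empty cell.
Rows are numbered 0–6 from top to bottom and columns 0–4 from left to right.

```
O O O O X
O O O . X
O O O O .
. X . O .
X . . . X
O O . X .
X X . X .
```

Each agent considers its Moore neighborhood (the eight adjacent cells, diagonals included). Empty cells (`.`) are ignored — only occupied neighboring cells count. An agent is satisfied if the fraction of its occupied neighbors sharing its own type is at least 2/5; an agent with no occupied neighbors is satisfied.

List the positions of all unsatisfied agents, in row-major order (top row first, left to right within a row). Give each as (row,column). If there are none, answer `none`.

(1,4), (3,1), (4,0), (5,0), (5,1), (6,0), (6,1)

(0,0)O 3/3 satisfied
(0,1)O 5/5 satisfied
(0,2)O 4/4 satisfied
(0,3)O 2/4 satisfied
(0,4)X 1/2 satisfied
(1,0)O 5/5 satisfied
(1,1)O 8/8 satisfied
(1,2)O 7/7 satisfied
(1,4)X 1/3 not
(2,0)O 3/4 satisfied
(2,1)O 5/6 satisfied
(2,2)O 5/6 satisfied
(2,3)O 3/4 satisfied
(3,1)X 1/4 not
(3,3)O 2/3 satisfied
(4,0)X 1/3 not
(4,4)X 1/2 satisfied
(5,0)O 1/4 not
(5,1)O 1/4 not
(5,3)X 2/2 satisfied
(6,0)X 1/3 not
(6,1)X 1/3 not
(6,3)X 1/1 satisfied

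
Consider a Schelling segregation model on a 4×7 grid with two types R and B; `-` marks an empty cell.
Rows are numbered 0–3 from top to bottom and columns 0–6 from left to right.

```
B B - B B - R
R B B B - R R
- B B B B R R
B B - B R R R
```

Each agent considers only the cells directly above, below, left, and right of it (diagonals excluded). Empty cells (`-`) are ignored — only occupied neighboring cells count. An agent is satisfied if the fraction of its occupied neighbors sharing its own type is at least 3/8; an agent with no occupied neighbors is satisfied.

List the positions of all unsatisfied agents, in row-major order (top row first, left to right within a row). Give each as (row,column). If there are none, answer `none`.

Row 0: (0,0)B 1/2 ok · (0,1)B 2/2 ok · (0,3)B 2/2 ok · (0,4)B 1/1 ok · (0,6)R 1/1 ok
Row 1: (1,0)R 0/2 unhappy · (1,1)B 3/4 ok · (1,2)B 3/3 ok · (1,3)B 3/3 ok · (1,5)R 2/2 ok · (1,6)R 3/3 ok
Row 2: (2,1)B 3/3 ok · (2,2)B 3/3 ok · (2,3)B 4/4 ok · (2,4)B 1/3 unhappy · (2,5)R 3/4 ok · (2,6)R 3/3 ok
Row 3: (3,0)B 1/1 ok · (3,1)B 2/2 ok · (3,3)B 1/2 ok · (3,4)R 1/3 unhappy · (3,5)R 3/3 ok · (3,6)R 2/2 ok

(1,0), (2,4), (3,4)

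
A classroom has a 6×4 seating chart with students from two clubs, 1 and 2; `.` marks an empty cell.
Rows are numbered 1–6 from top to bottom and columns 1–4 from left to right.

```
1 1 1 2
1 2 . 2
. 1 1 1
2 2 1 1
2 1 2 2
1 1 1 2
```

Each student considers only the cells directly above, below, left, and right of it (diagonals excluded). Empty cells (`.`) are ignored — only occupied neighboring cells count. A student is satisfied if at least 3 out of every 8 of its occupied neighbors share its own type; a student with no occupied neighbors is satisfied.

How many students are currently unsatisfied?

Row 1: (1,1)1 2/2 ✓ · (1,2)1 2/3 ✓ · (1,3)1 1/2 ✓ · (1,4)2 1/2 ✓
Row 2: (2,1)1 1/2 ✓ · (2,2)2 0/3 ✗ · (2,4)2 1/2 ✓
Row 3: (3,2)1 1/3 ✗ · (3,3)1 3/3 ✓ · (3,4)1 2/3 ✓
Row 4: (4,1)2 2/2 ✓ · (4,2)2 1/4 ✗ · (4,3)1 2/4 ✓ · (4,4)1 2/3 ✓
Row 5: (5,1)2 1/3 ✗ · (5,2)1 1/4 ✗ · (5,3)2 1/4 ✗ · (5,4)2 2/3 ✓
Row 6: (6,1)1 1/2 ✓ · (6,2)1 3/3 ✓ · (6,3)1 1/3 ✗ · (6,4)2 1/2 ✓
Unsatisfied: (2,2), (3,2), (4,2), (5,1), (5,2), (5,3), (6,3) — 7 in total.

7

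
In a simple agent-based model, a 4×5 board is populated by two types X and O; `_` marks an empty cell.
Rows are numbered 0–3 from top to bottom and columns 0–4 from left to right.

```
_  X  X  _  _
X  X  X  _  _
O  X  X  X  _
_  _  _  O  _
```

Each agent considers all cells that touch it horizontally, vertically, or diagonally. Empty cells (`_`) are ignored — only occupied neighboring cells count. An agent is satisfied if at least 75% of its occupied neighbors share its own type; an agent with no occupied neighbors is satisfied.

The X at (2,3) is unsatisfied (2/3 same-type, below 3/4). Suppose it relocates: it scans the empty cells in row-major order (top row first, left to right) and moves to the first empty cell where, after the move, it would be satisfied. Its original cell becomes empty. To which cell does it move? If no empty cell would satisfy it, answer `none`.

Vacating (2,3). Empty cells in order:
  (0,0): 3/3 same-type → satisfied — stop here.

(0,0)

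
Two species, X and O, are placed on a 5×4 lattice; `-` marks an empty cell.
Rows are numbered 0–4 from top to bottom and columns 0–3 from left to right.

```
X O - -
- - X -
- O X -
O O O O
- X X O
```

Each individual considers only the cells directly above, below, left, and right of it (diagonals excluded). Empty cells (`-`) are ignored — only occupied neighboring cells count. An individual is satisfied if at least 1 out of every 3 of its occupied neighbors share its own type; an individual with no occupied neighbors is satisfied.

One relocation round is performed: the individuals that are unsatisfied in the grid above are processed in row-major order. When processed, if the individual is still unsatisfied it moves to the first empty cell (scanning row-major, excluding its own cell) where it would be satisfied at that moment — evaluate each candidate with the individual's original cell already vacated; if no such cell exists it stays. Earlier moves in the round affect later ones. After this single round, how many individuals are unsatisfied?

0

Initially unsatisfied (in order): (0,0), (0,1).
  (0,0) → (0,2).
  (0,1) → (0,0).
Resulting grid:
O - X -
- - X -
- O X -
O O O O
- X X O
All satisfied now.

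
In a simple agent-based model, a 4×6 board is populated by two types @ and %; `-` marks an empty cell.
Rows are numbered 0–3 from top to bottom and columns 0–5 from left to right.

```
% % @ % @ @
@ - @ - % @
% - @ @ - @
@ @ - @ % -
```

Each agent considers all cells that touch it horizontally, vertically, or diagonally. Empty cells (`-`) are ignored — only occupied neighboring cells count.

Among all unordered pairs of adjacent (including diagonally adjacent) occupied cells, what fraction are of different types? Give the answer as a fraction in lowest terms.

9/16

Scan each occupied cell's neighbors to the right and below (and the two forward diagonals) so each pair is counted once.
Row 0: %(0,0)–%(0,1)= %(0,0)–@(1,0)≠ %(0,1)–@(0,2)≠ %(0,1)–@(1,2)≠ %(0,1)–@(1,0)≠ @(0,2)–%(0,3)≠ @(0,2)–@(1,2)= %(0,3)–@(0,4)≠ %(0,3)–%(1,4)= %(0,3)–@(1,2)≠ @(0,4)–@(0,5)= @(0,4)–%(1,4)≠ @(0,4)–@(1,5)= @(0,5)–@(1,5)= @(0,5)–%(1,4)≠  → 9/15 unlike.
Row 1: @(1,0)–%(2,0)≠ @(1,2)–@(2,2)= @(1,2)–@(2,3)= %(1,4)–@(1,5)≠ %(1,4)–@(2,5)≠ %(1,4)–@(2,3)≠ @(1,5)–@(2,5)=  → 4/7 unlike.
Row 2: %(2,0)–@(3,0)≠ %(2,0)–@(3,1)≠ @(2,2)–@(2,3)= @(2,2)–@(3,3)= @(2,2)–@(3,1)= @(2,3)–@(3,3)= @(2,3)–%(3,4)≠ @(2,5)–%(3,4)≠  → 4/8 unlike.
Row 3: @(3,0)–@(3,1)= @(3,3)–%(3,4)≠  → 1/2 unlike.
Total adjacent occupied pairs: 32; unlike-type pairs: 18.
18/32 reduces to 9/16.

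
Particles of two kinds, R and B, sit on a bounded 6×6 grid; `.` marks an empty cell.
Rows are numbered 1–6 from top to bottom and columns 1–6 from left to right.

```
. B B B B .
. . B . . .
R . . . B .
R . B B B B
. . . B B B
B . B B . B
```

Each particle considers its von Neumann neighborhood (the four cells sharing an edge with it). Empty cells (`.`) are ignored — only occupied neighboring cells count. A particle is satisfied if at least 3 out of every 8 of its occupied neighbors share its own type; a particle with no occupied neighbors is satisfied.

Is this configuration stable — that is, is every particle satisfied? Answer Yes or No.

(1,2)B 1/1 ok
(1,3)B 3/3 ok
(1,4)B 2/2 ok
(1,5)B 1/1 ok
(2,3)B 1/1 ok
(3,1)R 1/1 ok
(3,5)B 1/1 ok
(4,1)R 1/1 ok
(4,3)B 1/1 ok
(4,4)B 3/3 ok
(4,5)B 4/4 ok
(4,6)B 2/2 ok
(5,4)B 3/3 ok
(5,5)B 3/3 ok
(5,6)B 3/3 ok
(6,1)B 0/0 ok
(6,3)B 1/1 ok
(6,4)B 2/2 ok
(6,6)B 1/1 ok
All meet the threshold, so the configuration is stable.

Yes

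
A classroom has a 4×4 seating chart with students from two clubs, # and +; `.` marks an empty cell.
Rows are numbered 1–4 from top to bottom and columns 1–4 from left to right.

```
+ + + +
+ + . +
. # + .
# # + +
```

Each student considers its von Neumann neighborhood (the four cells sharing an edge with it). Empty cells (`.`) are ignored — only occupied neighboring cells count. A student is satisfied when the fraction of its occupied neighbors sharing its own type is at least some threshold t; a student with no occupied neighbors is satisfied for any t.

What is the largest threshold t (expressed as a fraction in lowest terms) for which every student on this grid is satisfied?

Row 1: (1,1)+ 2/2 · (1,2)+ 3/3 · (1,3)+ 2/2 · (1,4)+ 2/2
Row 2: (2,1)+ 2/2 · (2,2)+ 2/3 · (2,4)+ 1/1
Row 3: (3,2)# 1/3 · (3,3)+ 1/2
Row 4: (4,1)# 1/1 · (4,2)# 2/3 · (4,3)+ 2/3 · (4,4)+ 1/1
The smallest same-type fraction is 1/3 at (3,2), which reduces to 1/3. Any threshold above that leaves this student unsatisfied.

1/3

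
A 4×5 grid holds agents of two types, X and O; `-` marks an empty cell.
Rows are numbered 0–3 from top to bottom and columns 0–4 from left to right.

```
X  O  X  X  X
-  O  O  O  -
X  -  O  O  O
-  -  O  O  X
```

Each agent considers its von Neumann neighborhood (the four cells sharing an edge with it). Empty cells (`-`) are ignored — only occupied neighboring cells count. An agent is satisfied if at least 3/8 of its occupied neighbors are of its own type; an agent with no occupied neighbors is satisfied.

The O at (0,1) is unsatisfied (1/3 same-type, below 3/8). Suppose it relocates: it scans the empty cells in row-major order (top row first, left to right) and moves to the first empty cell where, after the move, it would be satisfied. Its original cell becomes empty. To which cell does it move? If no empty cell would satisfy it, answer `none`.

(1,4)

Vacating (0,1). Empty cells in order:
  (1,0): 1/3 same-type → still unsatisfied.
  (1,4): 2/3 same-type → satisfied — stop here.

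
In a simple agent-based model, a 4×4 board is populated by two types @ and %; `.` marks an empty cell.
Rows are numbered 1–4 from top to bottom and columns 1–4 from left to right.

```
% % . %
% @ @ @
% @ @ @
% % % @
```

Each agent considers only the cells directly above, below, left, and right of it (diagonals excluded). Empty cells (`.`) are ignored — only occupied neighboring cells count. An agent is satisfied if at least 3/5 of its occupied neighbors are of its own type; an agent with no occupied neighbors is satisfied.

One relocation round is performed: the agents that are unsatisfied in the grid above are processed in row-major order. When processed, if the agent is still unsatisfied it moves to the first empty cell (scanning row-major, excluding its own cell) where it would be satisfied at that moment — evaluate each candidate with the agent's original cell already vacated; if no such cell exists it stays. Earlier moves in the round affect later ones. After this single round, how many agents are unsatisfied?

4

Initially unsatisfied (in order): (1,2), (1,4), (2,2), (3,2), (4,3), (4,4).
  (1,2): no empty cell satisfies it; stays.
  (1,4): no empty cell satisfies it; stays.
  (2,2): no empty cell satisfies it; stays.
  (3,2): no empty cell satisfies it; stays.
  (4,3) → (1,3).
  (4,4): now satisfied by earlier moves; stays.
Resulting grid:
% % % %
% @ @ @
% @ @ @
% % . @
Unsatisfied now: (1,4), (2,2), (3,2), (4,2).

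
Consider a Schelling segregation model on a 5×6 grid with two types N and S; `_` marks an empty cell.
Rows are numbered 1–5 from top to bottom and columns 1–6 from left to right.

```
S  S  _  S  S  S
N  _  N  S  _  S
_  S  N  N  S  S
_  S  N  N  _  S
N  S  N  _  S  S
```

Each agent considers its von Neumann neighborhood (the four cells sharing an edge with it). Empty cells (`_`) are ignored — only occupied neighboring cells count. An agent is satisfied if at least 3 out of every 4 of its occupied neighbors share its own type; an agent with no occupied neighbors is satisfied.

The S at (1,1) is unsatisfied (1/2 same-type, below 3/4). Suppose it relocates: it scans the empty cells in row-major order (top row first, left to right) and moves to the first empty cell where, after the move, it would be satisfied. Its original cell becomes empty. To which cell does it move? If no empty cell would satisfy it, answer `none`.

Vacating (1,1). Empty cells in order:
  (1,3): 2/3 same-type → still unsatisfied.
  (2,2): 2/4 same-type → still unsatisfied.
  (2,5): 4/4 same-type → satisfied — stop here.

(2,5)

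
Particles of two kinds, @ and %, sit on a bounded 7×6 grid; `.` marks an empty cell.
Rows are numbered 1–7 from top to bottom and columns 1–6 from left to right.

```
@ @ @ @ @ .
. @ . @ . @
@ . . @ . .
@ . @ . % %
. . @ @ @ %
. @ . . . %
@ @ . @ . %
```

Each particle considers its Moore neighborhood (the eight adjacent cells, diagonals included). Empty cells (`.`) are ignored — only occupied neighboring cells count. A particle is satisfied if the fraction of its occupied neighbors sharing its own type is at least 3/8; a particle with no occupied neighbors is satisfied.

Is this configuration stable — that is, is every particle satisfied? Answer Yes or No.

Row 1: (1,1)@ 2/2 ok · (1,2)@ 3/3 ok · (1,3)@ 4/4 ok · (1,4)@ 3/3 ok · (1,5)@ 3/3 ok
Row 2: (2,2)@ 4/4 ok · (2,4)@ 4/4 ok · (2,6)@ 1/1 ok
Row 3: (3,1)@ 2/2 ok · (3,4)@ 2/3 ok
Row 4: (4,1)@ 1/1 ok · (4,3)@ 3/3 ok · (4,5)% 2/5 ok · (4,6)% 2/3 ok
Row 5: (5,3)@ 3/3 ok · (5,4)@ 3/4 ok · (5,5)@ 1/5 unhappy · (5,6)% 3/4 ok
Row 6: (6,2)@ 3/3 ok · (6,6)% 2/3 ok
Row 7: (7,1)@ 2/2 ok · (7,2)@ 2/2 ok · (7,4)@ 0/0 ok · (7,6)% 1/1 ok
For instance (5,5) has only 1/5 same-type neighbors, below 3/8.

No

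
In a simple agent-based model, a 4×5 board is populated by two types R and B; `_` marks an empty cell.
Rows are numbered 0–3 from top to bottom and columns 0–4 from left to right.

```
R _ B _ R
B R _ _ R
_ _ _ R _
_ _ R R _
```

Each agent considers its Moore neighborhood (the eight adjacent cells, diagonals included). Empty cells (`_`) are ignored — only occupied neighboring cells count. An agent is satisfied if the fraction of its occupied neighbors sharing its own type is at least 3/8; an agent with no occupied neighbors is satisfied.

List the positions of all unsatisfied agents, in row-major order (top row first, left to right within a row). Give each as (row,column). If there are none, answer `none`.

Row 0: (0,0)R 1/2 satisfied · (0,2)B 0/1 not · (0,4)R 1/1 satisfied
Row 1: (1,0)B 0/2 not · (1,1)R 1/3 not · (1,4)R 2/2 satisfied
Row 2: (2,3)R 3/3 satisfied
Row 3: (3,2)R 2/2 satisfied · (3,3)R 2/2 satisfied

(0,2), (1,0), (1,1)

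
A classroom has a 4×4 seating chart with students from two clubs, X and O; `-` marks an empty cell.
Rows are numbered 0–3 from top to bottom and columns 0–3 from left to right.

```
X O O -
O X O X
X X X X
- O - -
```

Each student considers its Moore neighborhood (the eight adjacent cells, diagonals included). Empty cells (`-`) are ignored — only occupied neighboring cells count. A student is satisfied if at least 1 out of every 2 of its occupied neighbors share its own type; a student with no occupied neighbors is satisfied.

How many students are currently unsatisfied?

4

Row 0: (0,0)X 1/3 not · (0,1)O 3/5 satisfied · (0,2)O 2/4 satisfied
Row 1: (1,0)O 1/5 not · (1,1)X 4/8 satisfied · (1,2)O 2/7 not · (1,3)X 2/4 satisfied
Row 2: (2,0)X 2/4 satisfied · (2,1)X 3/6 satisfied · (2,2)X 4/6 satisfied · (2,3)X 2/3 satisfied
Row 3: (3,1)O 0/3 not
Unsatisfied: (0,0), (1,0), (1,2), (3,1) — 4 in total.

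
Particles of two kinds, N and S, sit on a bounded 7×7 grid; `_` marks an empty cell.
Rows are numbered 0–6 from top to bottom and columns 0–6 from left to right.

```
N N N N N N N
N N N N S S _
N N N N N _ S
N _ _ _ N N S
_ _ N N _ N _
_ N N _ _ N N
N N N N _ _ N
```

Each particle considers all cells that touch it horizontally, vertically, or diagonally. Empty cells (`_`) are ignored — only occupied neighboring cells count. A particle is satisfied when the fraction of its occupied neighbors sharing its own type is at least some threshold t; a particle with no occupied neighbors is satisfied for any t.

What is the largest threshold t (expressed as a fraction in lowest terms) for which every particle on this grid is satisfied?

(0,0)N 3/3
(0,1)N 5/5
(0,2)N 5/5
(0,3)N 4/5
(0,4)N 3/5
(0,5)N 2/4
(0,6)N 1/2
(1,0)N 5/5
(1,1)N 8/8
(1,2)N 8/8
(1,3)N 7/8
(1,4)S 1/7
(1,5)S 2/6
(2,0)N 4/4
(2,1)N 6/6
(2,2)N 5/5
(2,3)N 5/6
(2,4)N 4/6
(2,6)S 2/3
(3,0)N 2/2
(3,4)N 5/5
(3,5)N 3/5
(3,6)S 1/3
(4,2)N 3/3
(4,3)N 3/3
(4,5)N 4/5
(5,1)N 5/5
(5,2)N 6/6
(5,5)N 3/3
(5,6)N 3/3
(6,0)N 2/2
(6,1)N 4/4
(6,2)N 4/4
(6,3)N 2/2
(6,6)N 2/2
The smallest same-type fraction is 1/7 at (1,4), which reduces to 1/7. Any threshold above that leaves this particle unsatisfied.

1/7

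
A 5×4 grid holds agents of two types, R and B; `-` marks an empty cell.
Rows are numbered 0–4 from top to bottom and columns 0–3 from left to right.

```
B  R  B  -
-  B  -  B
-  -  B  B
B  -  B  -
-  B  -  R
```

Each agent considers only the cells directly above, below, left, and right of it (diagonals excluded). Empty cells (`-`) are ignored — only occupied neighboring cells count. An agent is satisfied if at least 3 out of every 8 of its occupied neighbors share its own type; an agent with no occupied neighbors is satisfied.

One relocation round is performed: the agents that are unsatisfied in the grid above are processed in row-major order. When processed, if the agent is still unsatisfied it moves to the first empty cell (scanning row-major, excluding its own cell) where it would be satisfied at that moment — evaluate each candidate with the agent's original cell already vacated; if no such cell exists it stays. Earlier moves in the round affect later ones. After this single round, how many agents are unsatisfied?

Initially unsatisfied (in order): (0,0), (0,1), (0,2), (1,1).
  (0,0) → (0,3).
  (0,1) → (0,0).
  (0,2): now satisfied by earlier moves; stays.
  (1,1): now satisfied by earlier moves; stays.
Resulting grid:
R - B B
- B - B
- - B B
B - B -
- B - R
All satisfied now.

0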